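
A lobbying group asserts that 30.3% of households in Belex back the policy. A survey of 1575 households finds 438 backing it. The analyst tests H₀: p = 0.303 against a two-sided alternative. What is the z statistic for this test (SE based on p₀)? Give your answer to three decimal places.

z = -2.151

p̂ = 438/1575 = 0.278095.
SE = √(p₀(1−p₀)/n) = √(0.21119/1575) = 0.011580.
z = (0.278095 − 0.303)/0.011580 = -0.024905/0.011580 = -2.151.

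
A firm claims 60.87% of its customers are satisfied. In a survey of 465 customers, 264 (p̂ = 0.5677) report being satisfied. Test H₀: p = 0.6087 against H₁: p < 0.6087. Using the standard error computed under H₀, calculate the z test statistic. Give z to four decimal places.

p̂ = 264/465 ≈ 0.567742.
Standard error under H₀: √(0.6087×0.3913/465) = 0.022632.
z = (0.567742 − 0.6087)/0.022632 = -0.040958/0.022632 = -1.8097.

z = -1.8097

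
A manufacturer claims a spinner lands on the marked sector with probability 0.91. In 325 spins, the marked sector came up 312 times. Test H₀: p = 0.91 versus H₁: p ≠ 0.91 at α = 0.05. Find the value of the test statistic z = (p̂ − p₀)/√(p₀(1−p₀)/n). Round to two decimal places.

p̂ = 312/325 ≈ 0.96000.
SE = √(p₀(1−p₀)/n) = √(0.0819/325) = 0.01587.
z = (0.96000 − 0.91)/0.01587 = 0.05000/0.01587 = 3.15.
Two-sided p-value ≈ 2·Φ(−3.150) = 0.0016. With α = 0.05, reject H₀.

z = 3.15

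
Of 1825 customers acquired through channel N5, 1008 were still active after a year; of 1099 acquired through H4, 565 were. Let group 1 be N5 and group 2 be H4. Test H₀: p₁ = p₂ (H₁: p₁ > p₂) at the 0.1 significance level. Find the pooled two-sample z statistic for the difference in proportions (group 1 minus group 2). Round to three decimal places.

z = 2.008

p̂₁ = 1008/1825 = 0.55233, p̂₂ = 565/1099 = 0.51410.
Pooled p̂ = (1008+565)/(1825+1099) = 1573/2924 = 0.53796.
SE = √(p̂(1−p̂)(1/n₁+1/n₂)) = √(0.53796·0.46204·0.00145786) = √(0.000362365) = 0.01904.
z = (0.55233 − 0.51410)/0.01904 = 0.03823/0.01904 = 2.008.
p-value = P(Z > 2.008) ≈ 0.0223; since p < α = 0.1, reject H₀.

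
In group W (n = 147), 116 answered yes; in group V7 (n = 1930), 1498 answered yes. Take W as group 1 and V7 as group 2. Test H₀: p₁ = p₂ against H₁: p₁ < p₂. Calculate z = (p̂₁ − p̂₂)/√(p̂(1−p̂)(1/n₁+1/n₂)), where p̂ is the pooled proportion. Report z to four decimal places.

p̂₁ = 116/147 ≈ 0.7891156, p̂₂ = 1498/1930 ≈ 0.7761658.
Pooled p̂ = (116+1498)/(147+1930) = 1614/2077 = 0.7770823.
SE = √(p̂(1−p̂)(1/n₁+1/n₂)) = √(0.7770823·0.2229177·0.00732086) = √(0.00126816) = 0.0356112.
z = (0.7891156 − 0.7761658)/0.0356112 = 0.0129498/0.0356112 = 0.3636.
p-value = P(Z < 0.364) ≈ 0.6419.

z = 0.3636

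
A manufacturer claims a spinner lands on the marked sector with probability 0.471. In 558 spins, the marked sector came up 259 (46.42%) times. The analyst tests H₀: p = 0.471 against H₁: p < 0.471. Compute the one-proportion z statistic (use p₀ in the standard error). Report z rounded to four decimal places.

z = -0.3238

p̂ = 259/558 = 0.464158.
SE = √(p₀(1−p₀)/n) = √(0.24916/558) = 0.021131.
z = (0.464158 − 0.471)/0.021131 = -0.006842/0.021131 = -0.3238.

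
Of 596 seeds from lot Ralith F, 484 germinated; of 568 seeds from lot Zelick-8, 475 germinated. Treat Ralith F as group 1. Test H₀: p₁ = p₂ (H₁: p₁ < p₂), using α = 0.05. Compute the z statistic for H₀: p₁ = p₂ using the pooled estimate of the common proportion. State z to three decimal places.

z = -1.083

p̂₁ = 484/596 = 0.81208, p̂₂ = 475/568 = 0.83627.
Pooled p̂ = (484+475)/(596+568) = 959/1164 = 0.82388.
SE = √(0.1451 × 0.00343842) = 0.02234.
z = (0.81208 − 0.83627)/0.02234 = -0.02419/0.02234 = -1.083.
p-value = P(Z < -1.083) ≈ 0.1394, so at α = 0.05 we fail to reject H₀.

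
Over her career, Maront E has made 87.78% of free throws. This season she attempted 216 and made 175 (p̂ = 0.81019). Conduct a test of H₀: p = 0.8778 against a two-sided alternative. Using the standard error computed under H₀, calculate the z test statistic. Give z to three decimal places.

p̂ = 175/216 ≈ 0.810185.
Standard error under H₀: √(0.8778×0.1222/216) = 0.022285.
z = (0.810185 − 0.8778)/0.022285 = -0.067615/0.022285 = -3.034.

z = -3.034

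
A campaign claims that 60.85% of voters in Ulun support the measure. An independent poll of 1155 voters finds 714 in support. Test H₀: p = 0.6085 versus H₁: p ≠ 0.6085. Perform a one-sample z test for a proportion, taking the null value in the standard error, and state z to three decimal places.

z = 0.674

p̂ = 714/1155 ≈ 0.61818.
Under H₀, SE = √(0.6085·0.3915/1155) = √(0.000206258) = 0.01436.
z = (0.61818 − 0.6085)/0.01436 = 0.00968/0.01436 = 0.674.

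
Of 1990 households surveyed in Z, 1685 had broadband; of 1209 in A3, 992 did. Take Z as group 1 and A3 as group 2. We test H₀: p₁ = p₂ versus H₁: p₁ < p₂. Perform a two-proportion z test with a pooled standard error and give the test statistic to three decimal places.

z = 1.946

p̂₁ = 1685/1990 = 0.846734, p̂₂ = 992/1209 = 0.820513.
Pooled p̂ = (1685+992)/(1990+1209) = 2677/3199 = 0.836824.
SE = √(p̂(1−p̂)(1/n₁+1/n₂)) = √(0.836824·0.163176·0.00132964) = √(0.000181562) = 0.013474.
z = (0.846734 − 0.820513)/0.013474 = 0.026221/0.013474 = 1.946.
p-value = P(Z < 1.946) ≈ 0.9742.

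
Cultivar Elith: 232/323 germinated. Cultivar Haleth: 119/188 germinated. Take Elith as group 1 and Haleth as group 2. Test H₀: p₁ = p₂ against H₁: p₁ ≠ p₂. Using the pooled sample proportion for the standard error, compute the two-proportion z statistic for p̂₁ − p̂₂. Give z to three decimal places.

p̂₁ = 232/323 ≈ 0.71827, p̂₂ = 119/188 ≈ 0.63298.
Pooled p̂ = (232+119)/(323+188) = 351/511 = 0.68689.
SE = √(0.215073 × 0.00841512) = 0.04254.
z = (0.71827 − 0.63298)/0.04254 = 0.08529/0.04254 = 2.005.
p-value = 2·P(Z > 2.005) ≈ 0.0450.

z = 2.005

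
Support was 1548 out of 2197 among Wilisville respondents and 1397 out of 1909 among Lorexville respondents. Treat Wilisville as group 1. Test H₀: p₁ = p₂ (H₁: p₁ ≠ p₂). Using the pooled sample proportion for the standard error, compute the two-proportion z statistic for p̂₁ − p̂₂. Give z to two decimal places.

z = -1.93

p̂₁ = 1548/2197 = 0.7046, p̂₂ = 1397/1909 = 0.7318.
Pooled p̂ = (1548+1397)/(2197+1909) = 2945/4106 = 0.7172.
SE = √(p̂(1−p̂)(1/n₁+1/n₂)) = √(0.7172·0.2828·0.000979001) = √(0.000198547) = 0.0141.
z = (0.7046 − 0.7318)/0.0141 = -0.0272/0.0141 = -1.93.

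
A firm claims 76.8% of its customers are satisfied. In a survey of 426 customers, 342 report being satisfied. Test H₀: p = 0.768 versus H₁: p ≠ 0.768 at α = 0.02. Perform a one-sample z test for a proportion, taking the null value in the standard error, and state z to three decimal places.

p̂ = 342/426 ≈ 0.802817.
Standard error under H₀: √(0.768×0.232/426) = 0.020451.
z = (0.802817 − 0.768)/0.020451 = 0.034817/0.020451 = 1.702.
Two-sided p-value ≈ 2·Φ(−1.702) = 0.0887, so at α = 0.02 we fail to reject H₀.

z = 1.702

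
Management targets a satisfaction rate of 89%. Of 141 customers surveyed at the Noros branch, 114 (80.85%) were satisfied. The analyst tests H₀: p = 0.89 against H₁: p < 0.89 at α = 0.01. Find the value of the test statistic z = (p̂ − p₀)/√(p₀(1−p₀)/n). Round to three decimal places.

p̂ = 114/141 = 0.80851.
Under H₀, SE = √(0.89·0.11/141) = √(0.000694326) = 0.02635.
z = (0.80851 − 0.89)/0.02635 = -0.08149/0.02635 = -3.093.
p-value = P(Z < -3.093) ≈ 0.0010. With α = 0.01, reject H₀.

z = -3.093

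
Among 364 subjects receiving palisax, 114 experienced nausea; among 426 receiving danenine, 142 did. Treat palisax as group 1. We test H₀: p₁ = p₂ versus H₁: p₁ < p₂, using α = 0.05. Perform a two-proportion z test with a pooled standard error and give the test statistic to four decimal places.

p̂₁ = 114/364 = 0.313187, p̂₂ = 142/426 = 0.333333.
Pooled p̂ = (114+142)/(364+426) = 256/790 = 0.324051.
SE = √(0.219042 × 0.00509467) = 0.033406.
z = (0.313187 − 0.333333)/0.033406 = -0.020146/0.033406 = -0.6031.
p-value = P(Z < -0.603) ≈ 0.2732. With α = 0.05, fail to reject H₀.

z = -0.6031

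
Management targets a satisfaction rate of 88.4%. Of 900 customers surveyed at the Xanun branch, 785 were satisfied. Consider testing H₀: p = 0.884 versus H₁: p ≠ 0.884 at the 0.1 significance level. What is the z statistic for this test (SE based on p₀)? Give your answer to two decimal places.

p̂ = 785/900 = 0.8722.
SE = √(p₀(1−p₀)/n) = √(0.10254/900) = 0.0107.
z = (0.8722 − 0.884)/0.0107 = -0.0118/0.0107 = -1.10.
Two-sided p-value ≈ 2·Φ(−1.103) = 0.2699, so at α = 0.1 we fail to reject H₀.

z = -1.10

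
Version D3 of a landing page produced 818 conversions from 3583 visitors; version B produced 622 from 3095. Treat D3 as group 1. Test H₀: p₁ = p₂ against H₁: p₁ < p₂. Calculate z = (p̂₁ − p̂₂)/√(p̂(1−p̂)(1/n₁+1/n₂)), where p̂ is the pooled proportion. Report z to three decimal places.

z = 2.708

p̂₁ = 818/3583 ≈ 0.228300, p̂₂ = 622/3095 ≈ 0.200969.
Pooled p̂ = (818+622)/(3583+3095) = 1440/6678 = 0.215633.
SE = √(0.169136 × 0.000602198) = 0.010092.
z = (0.228300 − 0.200969)/0.010092 = 0.027331/0.010092 = 2.708.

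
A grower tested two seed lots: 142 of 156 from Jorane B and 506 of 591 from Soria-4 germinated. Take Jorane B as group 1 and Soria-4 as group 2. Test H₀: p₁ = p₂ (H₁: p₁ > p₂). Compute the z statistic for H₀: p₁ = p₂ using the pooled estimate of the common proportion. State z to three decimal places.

p̂₁ = 142/156 = 0.91026, p̂₂ = 506/591 = 0.85618.
Pooled p̂ = (142+506)/(156+591) = 648/747 = 0.86747.
SE = √(0.114966 × 0.0081023) = 0.03052.
z = (0.91026 − 0.85618)/0.03052 = 0.05408/0.03052 = 1.772.

z = 1.772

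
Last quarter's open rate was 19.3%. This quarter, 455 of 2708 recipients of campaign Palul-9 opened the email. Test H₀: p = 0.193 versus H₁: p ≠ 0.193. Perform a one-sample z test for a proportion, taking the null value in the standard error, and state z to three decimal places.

p̂ = 455/2708 ≈ 0.168021.
Standard error under H₀: √(0.193×0.807/2708) = 0.007584.
z = (0.168021 − 0.193)/0.007584 = -0.024979/0.007584 = -3.294.

z = -3.294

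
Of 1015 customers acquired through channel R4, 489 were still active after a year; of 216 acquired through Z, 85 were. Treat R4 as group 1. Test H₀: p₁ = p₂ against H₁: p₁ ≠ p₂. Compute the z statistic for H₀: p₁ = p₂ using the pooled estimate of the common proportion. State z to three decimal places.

z = 2.361

p̂₁ = 489/1015 = 0.48177, p̂₂ = 85/216 = 0.39352.
Pooled p̂ = (489+85)/(1015+216) = 574/1231 = 0.46629.
SE = √(0.248863 × 0.00561485) = 0.03738.
z = (0.48177 − 0.39352)/0.03738 = 0.08825/0.03738 = 2.361.
p-value = 2·P(Z > 2.361) ≈ 0.0182.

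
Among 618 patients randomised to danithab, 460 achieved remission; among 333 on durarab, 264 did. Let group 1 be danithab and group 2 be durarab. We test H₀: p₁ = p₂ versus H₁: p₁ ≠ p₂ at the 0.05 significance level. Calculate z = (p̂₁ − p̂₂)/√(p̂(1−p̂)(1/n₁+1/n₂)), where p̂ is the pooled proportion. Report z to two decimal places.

p̂₁ = 460/618 ≈ 0.7443, p̂₂ = 264/333 ≈ 0.7928.
Pooled p̂ = (460+264)/(618+333) = 724/951 = 0.7613.
SE = √(0.18172 × 0.00462113) = 0.0290.
z = (0.7443 − 0.7928)/0.0290 = -0.0485/0.0290 = -1.67.
Two-sided p-value ≈ 2·Φ(−1.672) = 0.0945; since p > α = 0.05, fail to reject H₀.

z = -1.67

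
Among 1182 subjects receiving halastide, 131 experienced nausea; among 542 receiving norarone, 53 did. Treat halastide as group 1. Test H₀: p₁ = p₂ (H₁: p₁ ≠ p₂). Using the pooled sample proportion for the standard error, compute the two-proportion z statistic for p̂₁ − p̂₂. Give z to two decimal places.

z = 0.81

p̂₁ = 131/1182 = 0.1108, p̂₂ = 53/542 = 0.0978.
Pooled p̂ = (131+53)/(1182+542) = 184/1724 = 0.1067.
SE = √(p̂(1−p̂)(1/n₁+1/n₂)) = √(0.1067·0.8933·0.00269104) = √(0.000256557) = 0.0160.
z = (0.1108 − 0.0978)/0.0160 = 0.0130/0.0160 = 0.81.
Two-sided p-value ≈ 2·Φ(−0.814) = 0.4155.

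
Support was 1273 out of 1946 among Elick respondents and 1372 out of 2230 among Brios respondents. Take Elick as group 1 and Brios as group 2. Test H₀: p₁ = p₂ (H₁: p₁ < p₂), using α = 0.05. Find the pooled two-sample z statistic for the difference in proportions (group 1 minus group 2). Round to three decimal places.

p̂₁ = 1273/1946 ≈ 0.65416, p̂₂ = 1372/2230 ≈ 0.61525.
Pooled p̂ = (1273+1372)/(1946+2230) = 2645/4176 = 0.63338.
SE = √(0.232209 × 0.000962305) = 0.01495.
z = (0.65416 − 0.61525)/0.01495 = 0.03891/0.01495 = 2.603.
p-value = P(Z < 2.603) ≈ 0.9954, so at α = 0.05 we fail to reject H₀.

z = 2.603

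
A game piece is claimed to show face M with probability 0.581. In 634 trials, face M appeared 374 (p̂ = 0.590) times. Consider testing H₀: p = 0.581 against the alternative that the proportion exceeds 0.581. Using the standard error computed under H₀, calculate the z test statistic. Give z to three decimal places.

p̂ = 374/634 ≈ 0.589905.
Under H₀, SE = √(0.581·0.419/634) = √(0.000383973) = 0.019595.
z = (0.589905 − 0.581)/0.019595 = 0.008905/0.019595 = 0.454.
p-value = P(Z > 0.454) ≈ 0.3247.

z = 0.454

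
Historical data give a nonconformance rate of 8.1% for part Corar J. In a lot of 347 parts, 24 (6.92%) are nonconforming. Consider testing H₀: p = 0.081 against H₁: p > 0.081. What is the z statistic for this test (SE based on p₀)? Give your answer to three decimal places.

p̂ = 24/347 ≈ 0.06916.
Under H₀, SE = √(0.081·0.919/347) = √(0.000214522) = 0.01465.
z = (0.06916 − 0.081)/0.01465 = -0.01184/0.01465 = -0.808.

z = -0.808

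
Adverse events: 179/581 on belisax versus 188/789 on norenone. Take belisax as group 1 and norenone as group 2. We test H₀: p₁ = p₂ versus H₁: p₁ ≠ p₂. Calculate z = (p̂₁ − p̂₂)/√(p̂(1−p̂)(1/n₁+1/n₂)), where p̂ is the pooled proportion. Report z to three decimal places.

p̂₁ = 179/581 ≈ 0.30809, p̂₂ = 188/789 ≈ 0.23828.
Pooled p̂ = (179+188)/(581+789) = 367/1370 = 0.26788.
SE = √(0.196122 × 0.0029886) = 0.02421.
z = (0.30809 − 0.23828)/0.02421 = 0.06981/0.02421 = 2.884.

z = 2.884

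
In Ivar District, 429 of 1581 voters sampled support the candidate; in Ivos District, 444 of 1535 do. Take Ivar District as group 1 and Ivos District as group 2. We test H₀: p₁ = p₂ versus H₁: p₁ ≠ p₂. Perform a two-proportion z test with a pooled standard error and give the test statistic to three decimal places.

z = -1.113

p̂₁ = 429/1581 ≈ 0.271347, p̂₂ = 444/1535 ≈ 0.289251.
Pooled p̂ = (429+444)/(1581+1535) = 873/3116 = 0.280167.
SE = √(p̂(1−p̂)(1/n₁+1/n₂)) = √(0.280167·0.719833·0.00128398) = √(0.000258944) = 0.016092.
z = (0.271347 − 0.289251)/0.016092 = -0.017904/0.016092 = -1.113.
p-value = 2·P(Z > 1.113) ≈ 0.2659.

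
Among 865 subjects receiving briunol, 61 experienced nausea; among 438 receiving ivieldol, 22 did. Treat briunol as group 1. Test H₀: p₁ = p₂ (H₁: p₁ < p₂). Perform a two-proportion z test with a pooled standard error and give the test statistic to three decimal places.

p̂₁ = 61/865 ≈ 0.07052, p̂₂ = 22/438 ≈ 0.05023.
Pooled p̂ = (61+22)/(865+438) = 83/1303 = 0.06370.
SE = √(0.0596416 × 0.00343917) = 0.01432.
z = (0.07052 − 0.05023)/0.01432 = 0.02029/0.01432 = 1.417.

z = 1.417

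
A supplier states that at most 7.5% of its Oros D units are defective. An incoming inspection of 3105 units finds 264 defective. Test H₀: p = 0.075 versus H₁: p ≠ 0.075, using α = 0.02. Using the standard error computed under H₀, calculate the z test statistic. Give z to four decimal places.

z = 2.1207

p̂ = 264/3105 = 0.0850242.
SE = √(p₀(1−p₀)/n) = √(0.069375/3105) = 0.0047268.
z = (0.0850242 − 0.075)/0.0047268 = 0.0100242/0.0047268 = 2.1207.
Two-sided p-value ≈ 2·Φ(−2.121) = 0.0339. With α = 0.02, fail to reject H₀.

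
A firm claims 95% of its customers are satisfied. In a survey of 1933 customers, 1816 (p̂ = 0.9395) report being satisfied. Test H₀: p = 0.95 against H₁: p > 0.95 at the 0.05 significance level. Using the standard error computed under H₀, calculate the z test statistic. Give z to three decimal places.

p̂ = 1816/1933 = 0.939472.
Standard error under H₀: √(0.95×0.05/1933) = 0.004957.
z = (0.939472 − 0.95)/0.004957 = -0.010528/0.004957 = -2.124.
p-value = P(Z > -2.124) ≈ 0.9832, so at α = 0.05 we fail to reject H₀.

z = -2.124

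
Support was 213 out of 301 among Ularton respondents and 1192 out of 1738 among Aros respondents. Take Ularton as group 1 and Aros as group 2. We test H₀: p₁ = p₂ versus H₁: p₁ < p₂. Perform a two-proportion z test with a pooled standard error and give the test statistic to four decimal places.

z = 0.7542

p̂₁ = 213/301 = 0.707641, p̂₂ = 1192/1738 = 0.685846.
Pooled p̂ = (213+1192)/(301+1738) = 1405/2039 = 0.689063.
SE = √(p̂(1−p̂)(1/n₁+1/n₂)) = √(0.689063·0.310937·0.00389763) = √(0.000835088) = 0.028898.
z = (0.707641 − 0.685846)/0.028898 = 0.021795/0.028898 = 0.7542.
p-value = P(Z < 0.754) ≈ 0.7746.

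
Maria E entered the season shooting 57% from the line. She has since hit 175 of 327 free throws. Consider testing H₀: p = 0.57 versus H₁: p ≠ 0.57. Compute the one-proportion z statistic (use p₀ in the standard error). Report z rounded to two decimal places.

z = -1.27

p̂ = 175/327 = 0.5352.
Standard error under H₀: √(0.57×0.43/327) = 0.0274.
z = (0.5352 − 0.57)/0.0274 = -0.0348/0.0274 = -1.27.
p-value = 2·P(Z > 1.272) ≈ 0.2033.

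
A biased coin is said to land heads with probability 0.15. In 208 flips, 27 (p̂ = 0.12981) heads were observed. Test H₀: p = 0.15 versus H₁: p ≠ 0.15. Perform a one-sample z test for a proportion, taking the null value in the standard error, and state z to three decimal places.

z = -0.816

p̂ = 27/208 = 0.129808.
SE = √(p₀(1−p₀)/n) = √(0.1275/208) = 0.024758.
z = (0.129808 − 0.15)/0.024758 = -0.020192/0.024758 = -0.816.
p-value = 2·P(Z > 0.816) ≈ 0.4147.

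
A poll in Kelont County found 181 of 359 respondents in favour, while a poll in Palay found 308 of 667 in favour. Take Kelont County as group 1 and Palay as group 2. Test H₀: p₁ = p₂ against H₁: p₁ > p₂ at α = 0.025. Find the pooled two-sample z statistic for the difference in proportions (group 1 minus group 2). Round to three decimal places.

z = 1.297

p̂₁ = 181/359 ≈ 0.50418, p̂₂ = 308/667 ≈ 0.46177.
Pooled p̂ = (181+308)/(359+667) = 489/1026 = 0.47661.
SE = √(0.249453 × 0.00428477) = 0.03269.
z = (0.50418 − 0.46177)/0.03269 = 0.04241/0.03269 = 1.297.
p-value = P(Z > 1.297) ≈ 0.0973. With α = 0.025, fail to reject H₀.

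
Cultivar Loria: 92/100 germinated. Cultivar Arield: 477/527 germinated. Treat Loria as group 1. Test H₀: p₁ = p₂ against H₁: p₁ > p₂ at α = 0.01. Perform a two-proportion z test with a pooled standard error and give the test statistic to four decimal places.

z = 0.4707

p̂₁ = 92/100 ≈ 0.920000, p̂₂ = 477/527 ≈ 0.905123.
Pooled p̂ = (92+477)/(100+527) = 569/627 = 0.907496.
SE = √(p̂(1−p̂)(1/n₁+1/n₂)) = √(0.907496·0.092504·0.0118975) = √(0.000998762) = 0.031603.
z = (0.920000 − 0.905123)/0.031603 = 0.014877/0.031603 = 0.4707.
p-value = P(Z > 0.471) ≈ 0.3189, so at α = 0.01 we fail to reject H₀.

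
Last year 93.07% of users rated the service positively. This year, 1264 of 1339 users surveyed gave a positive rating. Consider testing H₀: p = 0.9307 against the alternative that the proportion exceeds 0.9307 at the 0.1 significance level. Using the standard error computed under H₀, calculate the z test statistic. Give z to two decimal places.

z = 1.91

p̂ = 1264/1339 ≈ 0.94399.
Under H₀, SE = √(0.9307·0.0693/1339) = √(4.81684e-05) = 0.00694.
z = (0.94399 − 0.9307)/0.00694 = 0.01329/0.00694 = 1.91.
p-value = P(Z > 1.915) ≈ 0.0278. With α = 0.1, reject H₀.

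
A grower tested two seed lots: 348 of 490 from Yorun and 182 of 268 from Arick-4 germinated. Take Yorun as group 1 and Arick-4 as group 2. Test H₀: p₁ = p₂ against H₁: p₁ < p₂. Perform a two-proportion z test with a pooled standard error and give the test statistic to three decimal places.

z = 0.893

p̂₁ = 348/490 = 0.71020, p̂₂ = 182/268 = 0.67910.
Pooled p̂ = (348+182)/(490+268) = 530/758 = 0.69921.
SE = √(p̂(1−p̂)(1/n₁+1/n₂)) = √(0.69921·0.30079·0.00577216) = √(0.00121398) = 0.03484.
z = (0.71020 − 0.67910)/0.03484 = 0.03110/0.03484 = 0.893.
p-value = P(Z < 0.893) ≈ 0.8140.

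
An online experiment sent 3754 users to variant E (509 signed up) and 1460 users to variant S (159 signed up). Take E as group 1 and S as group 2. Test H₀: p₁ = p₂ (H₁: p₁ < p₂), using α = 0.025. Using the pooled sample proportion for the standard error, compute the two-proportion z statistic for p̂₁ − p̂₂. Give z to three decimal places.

p̂₁ = 509/3754 = 0.13559, p̂₂ = 159/1460 = 0.10890.
Pooled p̂ = (509+159)/(3754+1460) = 668/5214 = 0.12812.
SE = √(0.111703 × 0.000951314) = 0.01031.
z = (0.13559 − 0.10890)/0.01031 = 0.02669/0.01031 = 2.589.
p-value = P(Z < 2.589) ≈ 0.9952; since p > α = 0.025, fail to reject H₀.

z = 2.589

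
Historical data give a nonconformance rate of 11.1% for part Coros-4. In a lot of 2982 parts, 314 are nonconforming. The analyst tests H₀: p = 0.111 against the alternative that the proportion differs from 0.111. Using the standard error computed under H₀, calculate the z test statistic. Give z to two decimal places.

z = -0.99

p̂ = 314/2982 ≈ 0.10530.
Standard error under H₀: √(0.111×0.889/2982) = 0.00575.
z = (0.10530 − 0.111)/0.00575 = -0.00570/0.00575 = -0.99.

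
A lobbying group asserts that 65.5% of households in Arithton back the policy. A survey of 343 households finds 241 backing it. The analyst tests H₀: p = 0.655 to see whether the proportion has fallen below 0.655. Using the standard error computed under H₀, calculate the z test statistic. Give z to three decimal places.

p̂ = 241/343 = 0.70262.
Standard error under H₀: √(0.655×0.345/343) = 0.02567.
z = (0.70262 − 0.655)/0.02567 = 0.04762/0.02567 = 1.855.

z = 1.855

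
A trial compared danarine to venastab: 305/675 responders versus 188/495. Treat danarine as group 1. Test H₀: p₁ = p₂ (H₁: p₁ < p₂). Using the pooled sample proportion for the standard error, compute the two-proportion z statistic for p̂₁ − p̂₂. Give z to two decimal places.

p̂₁ = 305/675 ≈ 0.4519, p̂₂ = 188/495 ≈ 0.3798.
Pooled p̂ = (305+188)/(675+495) = 493/1170 = 0.4214.
SE = √(0.243817 × 0.00350168) = 0.0292.
z = (0.4519 − 0.3798)/0.0292 = 0.0721/0.0292 = 2.47.
p-value = P(Z < 2.466) ≈ 0.9932.

z = 2.47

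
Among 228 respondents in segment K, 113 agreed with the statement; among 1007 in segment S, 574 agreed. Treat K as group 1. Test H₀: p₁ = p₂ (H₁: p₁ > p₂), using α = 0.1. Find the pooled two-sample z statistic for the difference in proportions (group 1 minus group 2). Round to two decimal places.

z = -2.04

p̂₁ = 113/228 = 0.4956, p̂₂ = 574/1007 = 0.5700.
Pooled p̂ = (113+574)/(228+1007) = 687/1235 = 0.5563.
SE = √(p̂(1−p̂)(1/n₁+1/n₂)) = √(0.5563·0.4437·0.00537901) = √(0.00132772) = 0.0364.
z = (0.4956 − 0.5700)/0.0364 = -0.0744/0.0364 = -2.04.
p-value = P(Z > -2.042) ≈ 0.9794. With α = 0.1, fail to reject H₀.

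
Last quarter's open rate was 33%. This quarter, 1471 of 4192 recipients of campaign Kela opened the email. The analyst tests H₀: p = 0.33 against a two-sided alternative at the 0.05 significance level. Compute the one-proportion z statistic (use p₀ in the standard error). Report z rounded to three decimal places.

z = 2.879

p̂ = 1471/4192 ≈ 0.350906.
Under H₀, SE = √(0.33·0.67/4192) = √(5.27433e-05) = 0.007262.
z = (0.350906 − 0.33)/0.007262 = 0.020906/0.007262 = 2.879.
Two-sided p-value ≈ 2·Φ(−2.879) = 0.0040, so at α = 0.05 we reject H₀.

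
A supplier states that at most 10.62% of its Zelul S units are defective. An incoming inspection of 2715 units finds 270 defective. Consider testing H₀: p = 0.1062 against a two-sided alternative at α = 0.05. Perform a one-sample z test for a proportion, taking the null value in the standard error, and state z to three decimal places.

z = -1.142

p̂ = 270/2715 = 0.09945.
Under H₀, SE = √(0.1062·0.8938/2715) = √(3.49619e-05) = 0.00591.
z = (0.09945 − 0.1062)/0.00591 = -0.00675/0.00591 = -1.142.
p-value = 2·P(Z > 1.142) ≈ 0.2535. With α = 0.05, fail to reject H₀.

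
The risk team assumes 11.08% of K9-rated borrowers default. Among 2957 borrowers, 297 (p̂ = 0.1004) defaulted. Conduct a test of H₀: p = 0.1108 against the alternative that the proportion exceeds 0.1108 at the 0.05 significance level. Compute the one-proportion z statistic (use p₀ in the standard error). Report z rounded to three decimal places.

z = -1.795

p̂ = 297/2957 ≈ 0.10044.
Standard error under H₀: √(0.1108×0.8892/2957) = 0.00577.
z = (0.10044 − 0.1108)/0.00577 = -0.01036/0.00577 = -1.795.
p-value = P(Z > -1.795) ≈ 0.9637, so at α = 0.05 we fail to reject H₀.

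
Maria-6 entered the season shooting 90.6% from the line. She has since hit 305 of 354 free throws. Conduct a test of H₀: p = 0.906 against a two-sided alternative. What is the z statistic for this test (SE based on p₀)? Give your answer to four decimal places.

z = -2.8637

p̂ = 305/354 = 0.8615819.
Under H₀, SE = √(0.906·0.094/354) = √(0.000240576) = 0.0155105.
z = (0.8615819 − 0.906)/0.0155105 = -0.0444181/0.0155105 = -2.8637.
p-value = 2·P(Z > 2.864) ≈ 0.0042.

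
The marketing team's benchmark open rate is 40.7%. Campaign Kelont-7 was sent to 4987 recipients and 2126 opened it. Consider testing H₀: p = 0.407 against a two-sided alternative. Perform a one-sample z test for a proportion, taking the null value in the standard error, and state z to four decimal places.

p̂ = 2126/4987 = 0.4263084.
SE = √(p₀(1−p₀)/n) = √(0.24135/4987) = 0.0069567.
z = (0.4263084 − 0.407)/0.0069567 = 0.0193084/0.0069567 = 2.7755.
p-value = 2·P(Z > 2.776) ≈ 0.0055.

z = 2.7755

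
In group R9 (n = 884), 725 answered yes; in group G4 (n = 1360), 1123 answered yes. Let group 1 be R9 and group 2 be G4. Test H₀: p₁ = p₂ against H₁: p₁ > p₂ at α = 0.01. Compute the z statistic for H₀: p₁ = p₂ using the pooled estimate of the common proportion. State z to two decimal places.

z = -0.34

p̂₁ = 725/884 ≈ 0.8201, p̂₂ = 1123/1360 ≈ 0.8257.
Pooled p̂ = (725+1123)/(884+1360) = 1848/2244 = 0.8235.
SE = √(p̂(1−p̂)(1/n₁+1/n₂)) = √(0.8235·0.1765·0.00186652) = √(0.000271258) = 0.0165.
z = (0.8201 − 0.8257)/0.0165 = -0.0056/0.0165 = -0.34.
p-value = P(Z > -0.340) ≈ 0.6331, so at α = 0.01 we fail to reject H₀.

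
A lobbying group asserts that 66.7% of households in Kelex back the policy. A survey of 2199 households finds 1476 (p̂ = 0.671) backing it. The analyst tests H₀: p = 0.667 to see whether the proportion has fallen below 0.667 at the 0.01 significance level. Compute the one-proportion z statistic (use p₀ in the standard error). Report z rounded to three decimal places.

p̂ = 1476/2199 = 0.67121.
Standard error under H₀: √(0.667×0.333/2199) = 0.01005.
z = (0.67121 − 0.667)/0.01005 = 0.00421/0.01005 = 0.419.
p-value = P(Z < 0.419) ≈ 0.6625. With α = 0.01, fail to reject H₀.

z = 0.419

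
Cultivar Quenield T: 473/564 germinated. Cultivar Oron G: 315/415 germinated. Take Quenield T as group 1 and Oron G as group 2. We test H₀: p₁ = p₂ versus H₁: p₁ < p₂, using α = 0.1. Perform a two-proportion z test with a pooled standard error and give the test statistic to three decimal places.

z = 3.107

p̂₁ = 473/564 = 0.8386525, p̂₂ = 315/415 = 0.7590361.
Pooled p̂ = (473+315)/(564+415) = 788/979 = 0.8049030.
SE = √(p̂(1−p̂)(1/n₁+1/n₂)) = √(0.8049030·0.1950970·0.00418269) = √(0.000656825) = 0.0256286.
z = (0.8386525 − 0.7590361)/0.0256286 = 0.0796164/0.0256286 = 3.107.
p-value = P(Z < 3.107) ≈ 0.9991; since p > α = 0.1, fail to reject H₀.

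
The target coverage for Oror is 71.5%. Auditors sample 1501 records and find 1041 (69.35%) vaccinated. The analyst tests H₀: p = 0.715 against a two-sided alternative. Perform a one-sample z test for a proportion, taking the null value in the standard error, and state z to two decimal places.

p̂ = 1041/1501 = 0.6935.
Standard error under H₀: √(0.715×0.285/1501) = 0.0117.
z = (0.6935 − 0.715)/0.0117 = -0.0215/0.0117 = -1.84.

z = -1.84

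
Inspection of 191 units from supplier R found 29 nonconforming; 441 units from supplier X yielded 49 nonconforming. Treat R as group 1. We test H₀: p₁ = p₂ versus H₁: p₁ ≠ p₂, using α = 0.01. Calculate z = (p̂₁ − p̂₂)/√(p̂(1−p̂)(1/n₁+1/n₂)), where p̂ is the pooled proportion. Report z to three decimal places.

p̂₁ = 29/191 = 0.15183, p̂₂ = 49/441 = 0.11111.
Pooled p̂ = (29+49)/(191+441) = 78/632 = 0.12342.
SE = √(p̂(1−p̂)(1/n₁+1/n₂)) = √(0.12342·0.87658·0.00750318) = √(0.000811737) = 0.02849.
z = (0.15183 − 0.11111)/0.02849 = 0.04072/0.02849 = 1.429.
Two-sided p-value ≈ 2·Φ(−1.429) = 0.1529. With α = 0.01, fail to reject H₀.

z = 1.429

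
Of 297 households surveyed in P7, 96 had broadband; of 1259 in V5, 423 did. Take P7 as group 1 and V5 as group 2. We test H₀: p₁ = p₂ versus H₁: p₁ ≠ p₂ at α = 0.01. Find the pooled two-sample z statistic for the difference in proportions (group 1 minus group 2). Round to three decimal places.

z = -0.419

p̂₁ = 96/297 ≈ 0.32323, p̂₂ = 423/1259 ≈ 0.33598.
Pooled p̂ = (96+423)/(297+1259) = 519/1556 = 0.33355.
SE = √(0.222294 × 0.00416128) = 0.03041.
z = (0.32323 − 0.33598)/0.03041 = -0.01275/0.03041 = -0.419.
p-value = 2·P(Z > 0.419) ≈ 0.6751, so at α = 0.01 we fail to reject H₀.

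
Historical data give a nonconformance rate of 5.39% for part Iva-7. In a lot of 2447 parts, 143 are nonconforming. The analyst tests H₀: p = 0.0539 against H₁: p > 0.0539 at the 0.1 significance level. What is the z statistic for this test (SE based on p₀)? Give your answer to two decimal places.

z = 0.99

p̂ = 143/2447 ≈ 0.05844.
Under H₀, SE = √(0.0539·0.9461/2447) = √(2.08397e-05) = 0.00457.
z = (0.05844 − 0.0539)/0.00457 = 0.00454/0.00457 = 0.99.
p-value = P(Z > 0.994) ≈ 0.1600. With α = 0.1, fail to reject H₀.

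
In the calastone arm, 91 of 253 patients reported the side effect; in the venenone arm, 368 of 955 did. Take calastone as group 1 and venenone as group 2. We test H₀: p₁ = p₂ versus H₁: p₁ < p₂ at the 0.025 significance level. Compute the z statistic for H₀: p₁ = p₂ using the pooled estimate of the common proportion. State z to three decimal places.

p̂₁ = 91/253 = 0.35968, p̂₂ = 368/955 = 0.38534.
Pooled p̂ = (91+368)/(253+955) = 459/1208 = 0.37997.
SE = √(p̂(1−p̂)(1/n₁+1/n₂)) = √(0.37997·0.62003·0.00499969) = √(0.00117789) = 0.03432.
z = (0.35968 − 0.38534)/0.03432 = -0.02566/0.03432 = -0.748.
p-value = P(Z < -0.748) ≈ 0.2274. With α = 0.025, fail to reject H₀.

z = -0.748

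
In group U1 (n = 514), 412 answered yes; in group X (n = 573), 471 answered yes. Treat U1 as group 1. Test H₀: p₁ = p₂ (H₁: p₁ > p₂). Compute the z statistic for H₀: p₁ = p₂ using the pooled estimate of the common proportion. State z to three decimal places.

z = -0.861

p̂₁ = 412/514 = 0.80156, p̂₂ = 471/573 = 0.82199.
Pooled p̂ = (412+471)/(514+573) = 883/1087 = 0.81233.
SE = √(p̂(1−p̂)(1/n₁+1/n₂)) = √(0.81233·0.18767·0.00369073) = √(0.000562657) = 0.02372.
z = (0.80156 − 0.82199)/0.02372 = -0.02043/0.02372 = -0.861.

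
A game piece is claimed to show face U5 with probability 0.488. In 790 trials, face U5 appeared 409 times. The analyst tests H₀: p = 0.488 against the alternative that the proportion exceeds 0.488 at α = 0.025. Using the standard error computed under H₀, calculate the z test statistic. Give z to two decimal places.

z = 1.67

p̂ = 409/790 = 0.5177.
SE = √(p₀(1−p₀)/n) = √(0.24986/790) = 0.0178.
z = (0.5177 − 0.488)/0.0178 = 0.0297/0.0178 = 1.67.
p-value = P(Z > 1.671) ≈ 0.0473, so at α = 0.025 we fail to reject H₀.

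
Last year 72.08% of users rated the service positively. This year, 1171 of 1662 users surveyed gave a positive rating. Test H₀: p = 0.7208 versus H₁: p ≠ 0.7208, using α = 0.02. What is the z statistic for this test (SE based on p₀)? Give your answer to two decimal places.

p̂ = 1171/1662 = 0.7046.
Under H₀, SE = √(0.7208·0.2792/1662) = √(0.000121087) = 0.0110.
z = (0.7046 − 0.7208)/0.0110 = -0.0162/0.0110 = -1.47.
p-value = 2·P(Z > 1.475) ≈ 0.1403. With α = 0.02, fail to reject H₀.

z = -1.47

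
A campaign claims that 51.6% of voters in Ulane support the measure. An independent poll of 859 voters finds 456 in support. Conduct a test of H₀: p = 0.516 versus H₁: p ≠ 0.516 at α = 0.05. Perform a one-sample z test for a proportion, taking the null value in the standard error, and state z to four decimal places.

p̂ = 456/859 = 0.530850.
SE = √(p₀(1−p₀)/n) = √(0.24974/859) = 0.017051.
z = (0.530850 − 0.516)/0.017051 = 0.014850/0.017051 = 0.8709.
p-value = 2·P(Z > 0.871) ≈ 0.3838, so at α = 0.05 we fail to reject H₀.

z = 0.8709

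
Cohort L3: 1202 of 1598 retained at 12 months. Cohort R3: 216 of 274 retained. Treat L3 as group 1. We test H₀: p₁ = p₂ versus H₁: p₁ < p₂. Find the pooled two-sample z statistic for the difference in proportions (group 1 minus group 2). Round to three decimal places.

p̂₁ = 1202/1598 = 0.75219, p̂₂ = 216/274 = 0.78832.
Pooled p̂ = (1202+216)/(1598+274) = 1418/1872 = 0.75748.
SE = √(0.183705 × 0.00427542) = 0.02803.
z = (0.75219 − 0.78832)/0.02803 = -0.03613/0.02803 = -1.289.

z = -1.289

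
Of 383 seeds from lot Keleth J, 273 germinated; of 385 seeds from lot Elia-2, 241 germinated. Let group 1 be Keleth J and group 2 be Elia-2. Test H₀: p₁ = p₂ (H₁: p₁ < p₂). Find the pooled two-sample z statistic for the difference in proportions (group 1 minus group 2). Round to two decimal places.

p̂₁ = 273/383 ≈ 0.71279, p̂₂ = 241/385 ≈ 0.62597.
Pooled p̂ = (273+241)/(383+385) = 514/768 = 0.66927.
SE = √(0.221347 × 0.00520837) = 0.03395.
z = (0.71279 − 0.62597)/0.03395 = 0.08682/0.03395 = 2.56.
p-value = P(Z < 2.557) ≈ 0.9947.

z = 2.56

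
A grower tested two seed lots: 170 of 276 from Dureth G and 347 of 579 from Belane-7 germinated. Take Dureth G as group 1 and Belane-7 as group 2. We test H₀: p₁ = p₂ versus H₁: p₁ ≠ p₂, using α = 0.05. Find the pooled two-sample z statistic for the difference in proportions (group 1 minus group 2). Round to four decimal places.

p̂₁ = 170/276 = 0.615942, p̂₂ = 347/579 = 0.599309.
Pooled p̂ = (170+347)/(276+579) = 517/855 = 0.604678.
SE = √(p̂(1−p̂)(1/n₁+1/n₂)) = √(0.604678·0.395322·0.0053503) = √(0.00127895) = 0.035762.
z = (0.615942 − 0.599309)/0.035762 = 0.016633/0.035762 = 0.4651.
Two-sided p-value ≈ 2·Φ(−0.465) = 0.6419; since p > α = 0.05, fail to reject H₀.

z = 0.4651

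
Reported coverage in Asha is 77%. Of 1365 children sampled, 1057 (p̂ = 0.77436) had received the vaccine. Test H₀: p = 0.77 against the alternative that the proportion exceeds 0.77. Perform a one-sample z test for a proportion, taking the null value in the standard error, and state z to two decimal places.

z = 0.38

p̂ = 1057/1365 = 0.77436.
SE = √(p₀(1−p₀)/n) = √(0.1771/1365) = 0.01139.
z = (0.77436 − 0.77)/0.01139 = 0.00436/0.01139 = 0.38.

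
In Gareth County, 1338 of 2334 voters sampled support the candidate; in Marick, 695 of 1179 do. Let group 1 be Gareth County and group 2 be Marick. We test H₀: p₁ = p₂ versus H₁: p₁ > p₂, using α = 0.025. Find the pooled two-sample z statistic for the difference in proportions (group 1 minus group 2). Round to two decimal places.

p̂₁ = 1338/2334 ≈ 0.5733, p̂₂ = 695/1179 ≈ 0.5895.
Pooled p̂ = (1338+695)/(2334+1179) = 2033/3513 = 0.5787.
SE = √(p̂(1−p̂)(1/n₁+1/n₂)) = √(0.5787·0.4213·0.00127663) = √(0.000311248) = 0.0176.
z = (0.5733 − 0.5895)/0.0176 = -0.0162/0.0176 = -0.92.
p-value = P(Z > -0.919) ≈ 0.8210, so at α = 0.025 we fail to reject H₀.

z = -0.92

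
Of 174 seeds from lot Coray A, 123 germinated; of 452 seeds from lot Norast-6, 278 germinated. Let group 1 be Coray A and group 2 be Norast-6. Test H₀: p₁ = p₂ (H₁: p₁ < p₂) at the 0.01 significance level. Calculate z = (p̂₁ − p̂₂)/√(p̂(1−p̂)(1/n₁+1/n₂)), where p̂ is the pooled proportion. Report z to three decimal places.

z = 2.146

p̂₁ = 123/174 = 0.70690, p̂₂ = 278/452 = 0.61504.
Pooled p̂ = (123+278)/(174+452) = 401/626 = 0.64058.
SE = √(p̂(1−p̂)(1/n₁+1/n₂)) = √(0.64058·0.35942·0.00795952) = √(0.00183259) = 0.04281.
z = (0.70690 − 0.61504)/0.04281 = 0.09186/0.04281 = 2.146.
p-value = P(Z < 2.146) ≈ 0.9840, so at α = 0.01 we fail to reject H₀.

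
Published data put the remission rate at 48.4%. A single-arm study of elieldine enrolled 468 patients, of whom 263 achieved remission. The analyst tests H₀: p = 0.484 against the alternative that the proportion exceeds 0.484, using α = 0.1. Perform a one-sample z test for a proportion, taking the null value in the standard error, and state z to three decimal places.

p̂ = 263/468 ≈ 0.56197.
Standard error under H₀: √(0.484×0.516/468) = 0.02310.
z = (0.56197 − 0.484)/0.02310 = 0.07797/0.02310 = 3.375.
p-value = P(Z > 3.375) ≈ 0.0004, so at α = 0.1 we reject H₀.

z = 3.375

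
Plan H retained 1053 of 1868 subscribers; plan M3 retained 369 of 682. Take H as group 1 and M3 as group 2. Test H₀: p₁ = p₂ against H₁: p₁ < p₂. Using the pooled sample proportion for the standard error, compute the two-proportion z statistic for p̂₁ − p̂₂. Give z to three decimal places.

z = 1.019

p̂₁ = 1053/1868 ≈ 0.56370, p̂₂ = 369/682 ≈ 0.54106.
Pooled p̂ = (1053+369)/(1868+682) = 1422/2550 = 0.55765.
SE = √(p̂(1−p̂)(1/n₁+1/n₂)) = √(0.55765·0.44235·0.00200161) = √(0.00049375) = 0.02222.
z = (0.56370 − 0.54106)/0.02222 = 0.02264/0.02222 = 1.019.
p-value = P(Z < 1.019) ≈ 0.8460.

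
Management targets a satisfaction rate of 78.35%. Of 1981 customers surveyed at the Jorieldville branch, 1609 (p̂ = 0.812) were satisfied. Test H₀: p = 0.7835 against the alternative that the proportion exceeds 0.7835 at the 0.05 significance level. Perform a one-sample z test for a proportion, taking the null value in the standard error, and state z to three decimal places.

z = 3.103

p̂ = 1609/1981 = 0.812216.
Under H₀, SE = √(0.7835·0.2165/1981) = √(8.56273e-05) = 0.009254.
z = (0.812216 − 0.7835)/0.009254 = 0.028716/0.009254 = 3.103.
p-value = P(Z > 3.103) ≈ 0.0010; since p < α = 0.05, reject H₀.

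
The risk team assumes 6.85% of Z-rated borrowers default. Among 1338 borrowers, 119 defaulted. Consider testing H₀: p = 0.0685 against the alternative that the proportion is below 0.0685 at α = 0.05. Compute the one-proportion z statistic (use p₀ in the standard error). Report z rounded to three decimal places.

z = 2.960

p̂ = 119/1338 = 0.088939.
Standard error under H₀: √(0.0685×0.9315/1338) = 0.006906.
z = (0.088939 − 0.0685)/0.006906 = 0.020439/0.006906 = 2.960.
p-value = P(Z < 2.960) ≈ 0.9985; since p > α = 0.05, fail to reject H₀.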